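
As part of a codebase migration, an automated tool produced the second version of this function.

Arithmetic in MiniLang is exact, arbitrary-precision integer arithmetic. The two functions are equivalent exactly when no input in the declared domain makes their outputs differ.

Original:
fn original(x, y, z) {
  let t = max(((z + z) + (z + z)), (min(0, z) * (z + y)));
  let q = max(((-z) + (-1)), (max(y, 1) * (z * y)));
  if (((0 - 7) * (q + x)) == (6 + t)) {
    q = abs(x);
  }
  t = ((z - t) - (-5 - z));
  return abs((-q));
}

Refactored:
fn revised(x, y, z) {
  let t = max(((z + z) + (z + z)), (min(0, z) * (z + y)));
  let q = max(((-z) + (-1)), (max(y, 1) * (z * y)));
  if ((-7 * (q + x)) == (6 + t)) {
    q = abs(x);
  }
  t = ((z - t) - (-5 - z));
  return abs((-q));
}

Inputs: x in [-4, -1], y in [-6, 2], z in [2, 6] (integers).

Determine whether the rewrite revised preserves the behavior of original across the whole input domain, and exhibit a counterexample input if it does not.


Reading the diff, among the changes: arithmetic usage differs, constant usage differs.
Spot check at x=-4, y=0, z=3 — original: t = 12; q = 0; (((0 - 7) * (q + x)) == (6 + t)) -> false; t = -1; return 0. revised: t = 12; q = 0; ((-7 * (q + x)) == (6 + t)) -> false; t = -1; return 0. Both give 0.
Every one of the 180 inputs gives matching results.
verdict: equivalent


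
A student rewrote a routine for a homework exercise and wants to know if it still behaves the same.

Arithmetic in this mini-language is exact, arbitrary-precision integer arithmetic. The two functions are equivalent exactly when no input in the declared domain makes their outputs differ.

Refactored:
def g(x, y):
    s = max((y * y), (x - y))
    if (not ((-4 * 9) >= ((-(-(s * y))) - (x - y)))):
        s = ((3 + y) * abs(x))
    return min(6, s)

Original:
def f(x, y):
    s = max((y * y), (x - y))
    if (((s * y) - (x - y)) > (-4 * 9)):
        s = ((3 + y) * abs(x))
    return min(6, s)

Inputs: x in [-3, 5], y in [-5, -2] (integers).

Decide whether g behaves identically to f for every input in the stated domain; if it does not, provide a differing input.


The two are interchangeable: boolean connective usage differs; and comparison usage differs, and every declared input agrees.
One worked example (x=1, y=-3) — f: s becomes 9; next (((s * y) - (x - y)) > (-4 * 9)) evaluates to true; next s becomes 0; next final value 0; g: s becomes 9; next (not ((-4 * 9) >= ((-(-(s * y))) - (x - y)))) evaluates to true; next s becomes 0; next final value 0; agreement on 0.
An exhaustive pass over the 36 declared inputs shows identical outputs.
verdict: equivalent


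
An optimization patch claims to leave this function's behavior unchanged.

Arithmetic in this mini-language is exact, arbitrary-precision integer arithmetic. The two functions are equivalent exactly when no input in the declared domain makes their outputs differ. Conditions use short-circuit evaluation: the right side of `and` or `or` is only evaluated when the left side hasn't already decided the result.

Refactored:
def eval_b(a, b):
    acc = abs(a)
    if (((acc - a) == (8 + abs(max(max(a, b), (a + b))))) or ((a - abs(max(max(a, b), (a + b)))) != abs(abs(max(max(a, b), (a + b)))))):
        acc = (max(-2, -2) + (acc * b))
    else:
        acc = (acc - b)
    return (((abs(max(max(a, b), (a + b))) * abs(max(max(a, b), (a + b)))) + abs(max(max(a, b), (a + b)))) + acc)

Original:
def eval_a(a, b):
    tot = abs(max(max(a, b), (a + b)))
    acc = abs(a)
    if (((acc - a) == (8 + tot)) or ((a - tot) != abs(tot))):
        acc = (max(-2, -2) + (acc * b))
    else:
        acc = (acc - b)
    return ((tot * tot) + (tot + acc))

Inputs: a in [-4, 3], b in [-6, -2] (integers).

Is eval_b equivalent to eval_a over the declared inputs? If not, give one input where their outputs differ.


Comparing the listings, the differences include: local variable names differ, and min/max/abs usage differs, and statement counts differ, and arithmetic usage differs.
One worked example (a=-3, b=-2) — eval_a: tot=2, then acc=3, then (((acc - a) == (8 + tot)) or ((a - tot) != abs(tot))) is true, then acc=-8, then returns -2; eval_b: acc=3, then (((acc - a) == (8 + abs(max(max(a, b), (a + b))))) or ((a - abs(max(max(a, b), (a + b)))) != abs(abs(max(max(a, b), (a + b)))))) is true, then acc=-8, then returns -2; agreement on -2.
Across all 40 domain points the two functions coincide.
verdict: equivalent


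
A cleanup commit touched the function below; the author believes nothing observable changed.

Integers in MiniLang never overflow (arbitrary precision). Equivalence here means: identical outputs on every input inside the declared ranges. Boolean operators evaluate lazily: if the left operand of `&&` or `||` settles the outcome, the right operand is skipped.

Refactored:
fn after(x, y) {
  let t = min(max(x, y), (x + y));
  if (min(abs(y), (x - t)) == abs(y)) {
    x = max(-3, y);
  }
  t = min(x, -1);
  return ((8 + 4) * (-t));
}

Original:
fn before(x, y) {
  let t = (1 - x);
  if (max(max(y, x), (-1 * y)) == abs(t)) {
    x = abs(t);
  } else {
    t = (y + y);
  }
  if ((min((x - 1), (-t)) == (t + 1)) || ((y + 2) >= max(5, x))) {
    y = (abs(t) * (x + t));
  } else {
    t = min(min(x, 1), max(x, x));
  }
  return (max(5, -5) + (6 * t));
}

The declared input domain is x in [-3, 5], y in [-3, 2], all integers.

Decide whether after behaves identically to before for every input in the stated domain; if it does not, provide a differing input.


There is a counterexample at x=-3, y=-3: -13 on one side, 36 on the other.
before: t=4, then (max(max(y, x), (-1 * y)) == abs(t)) is false, then t=-6, then ((min((x - 1), (-t)) == (t + 1)) || ((y + 2) >= max(5, x))) is false, then t=-3, then returns -13
after: t=-6, then (min(abs(y), (x - t)) == abs(y)) is true, then x=-3, then t=-3, then returns 36
verdict: not equivalent; witness: x=-3, y=-3


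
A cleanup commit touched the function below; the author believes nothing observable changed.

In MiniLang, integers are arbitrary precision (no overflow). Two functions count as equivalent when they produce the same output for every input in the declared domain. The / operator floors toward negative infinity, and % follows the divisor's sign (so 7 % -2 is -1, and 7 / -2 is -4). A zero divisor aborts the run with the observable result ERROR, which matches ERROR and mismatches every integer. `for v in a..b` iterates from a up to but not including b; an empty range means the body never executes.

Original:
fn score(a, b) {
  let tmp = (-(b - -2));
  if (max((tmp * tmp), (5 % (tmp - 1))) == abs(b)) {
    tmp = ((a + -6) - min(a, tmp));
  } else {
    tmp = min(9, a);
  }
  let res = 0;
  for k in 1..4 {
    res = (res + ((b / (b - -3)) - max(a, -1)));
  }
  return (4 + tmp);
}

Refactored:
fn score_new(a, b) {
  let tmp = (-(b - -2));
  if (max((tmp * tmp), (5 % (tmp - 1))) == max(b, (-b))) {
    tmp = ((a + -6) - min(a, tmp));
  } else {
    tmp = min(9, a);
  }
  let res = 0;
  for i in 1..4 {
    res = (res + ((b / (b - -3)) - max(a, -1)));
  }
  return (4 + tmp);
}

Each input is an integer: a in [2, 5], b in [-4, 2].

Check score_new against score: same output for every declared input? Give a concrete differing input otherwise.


Reading the diff, among the changes: local variable names differ; and min/max/abs usage differs.
Spot check at a=4, b=0 — score: tmp becomes -2; next (max((tmp * tmp), (5 % (tmp - 1))) == abs(b)) evaluates to false; next tmp becomes 4; next res becomes 0; next at k=1:; next res becomes -4; next at k=2:; next res becomes -8; next at k=3:; next res becomes -12; next final value 8. score_new: tmp becomes -2; next (max((tmp * tmp), (5 % (tmp - 1))) == max(b, (-b))) evaluates to false; next tmp becomes 4; next res becomes 0; next at i=1:; next res becomes -4; next at i=2:; next res becomes -8; next at i=3:; next res becomes -12; next final value 8. Both give 8.
Sweeping the whole domain (28 inputs) finds no disagreement.
verdict: equivalent


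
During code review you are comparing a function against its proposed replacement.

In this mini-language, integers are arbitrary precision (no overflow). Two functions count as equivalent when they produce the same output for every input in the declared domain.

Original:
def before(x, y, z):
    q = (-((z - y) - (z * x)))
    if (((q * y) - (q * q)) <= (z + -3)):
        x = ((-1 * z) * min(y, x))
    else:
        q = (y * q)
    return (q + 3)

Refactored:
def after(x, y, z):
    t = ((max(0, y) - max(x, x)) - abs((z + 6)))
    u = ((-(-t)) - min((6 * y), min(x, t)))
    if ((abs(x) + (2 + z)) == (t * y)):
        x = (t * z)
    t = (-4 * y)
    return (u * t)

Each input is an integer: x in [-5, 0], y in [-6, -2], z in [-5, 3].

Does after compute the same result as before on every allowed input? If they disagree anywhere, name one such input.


Run the pair on x=-5, y=-6, z=-5.
before: q becomes 24; next (((q * y) - (q * q)) <= (z + -3)) evaluates to true; next x becomes -30; next final value 27
after: t becomes 4; next u becomes 40; next ((abs(x) + (2 + z)) == (t * y)) evaluates to false; next t becomes 24; next final value 960
27 and 960 differ, so these are not the same function on this domain.
verdict: not equivalent; witness: x=-5, y=-6, z=-5


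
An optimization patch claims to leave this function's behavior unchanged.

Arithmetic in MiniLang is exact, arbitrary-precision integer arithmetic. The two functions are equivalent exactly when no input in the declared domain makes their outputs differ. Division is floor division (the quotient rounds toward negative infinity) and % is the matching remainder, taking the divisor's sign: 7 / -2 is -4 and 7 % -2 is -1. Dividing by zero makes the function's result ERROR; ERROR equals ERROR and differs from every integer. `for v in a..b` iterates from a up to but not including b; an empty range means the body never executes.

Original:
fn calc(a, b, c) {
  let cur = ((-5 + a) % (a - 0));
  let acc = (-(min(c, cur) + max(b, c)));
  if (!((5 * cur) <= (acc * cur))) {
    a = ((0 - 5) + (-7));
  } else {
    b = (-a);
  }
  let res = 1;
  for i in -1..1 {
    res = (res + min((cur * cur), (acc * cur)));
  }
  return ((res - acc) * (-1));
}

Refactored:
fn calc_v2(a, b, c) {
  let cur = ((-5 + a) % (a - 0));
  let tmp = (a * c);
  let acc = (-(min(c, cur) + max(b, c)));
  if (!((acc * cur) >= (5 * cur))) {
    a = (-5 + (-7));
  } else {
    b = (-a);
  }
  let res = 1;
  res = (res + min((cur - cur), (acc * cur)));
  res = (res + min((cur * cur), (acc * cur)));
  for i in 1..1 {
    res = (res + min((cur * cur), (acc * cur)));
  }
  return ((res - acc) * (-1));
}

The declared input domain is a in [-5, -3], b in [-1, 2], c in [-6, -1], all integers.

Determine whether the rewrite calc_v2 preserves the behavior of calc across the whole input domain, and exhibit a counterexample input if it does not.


a=-4, b=2, c=-1 yields -4 from calc but -3 from calc_v2.
verdict: not equivalent; witness: a=-4, b=2, c=-1


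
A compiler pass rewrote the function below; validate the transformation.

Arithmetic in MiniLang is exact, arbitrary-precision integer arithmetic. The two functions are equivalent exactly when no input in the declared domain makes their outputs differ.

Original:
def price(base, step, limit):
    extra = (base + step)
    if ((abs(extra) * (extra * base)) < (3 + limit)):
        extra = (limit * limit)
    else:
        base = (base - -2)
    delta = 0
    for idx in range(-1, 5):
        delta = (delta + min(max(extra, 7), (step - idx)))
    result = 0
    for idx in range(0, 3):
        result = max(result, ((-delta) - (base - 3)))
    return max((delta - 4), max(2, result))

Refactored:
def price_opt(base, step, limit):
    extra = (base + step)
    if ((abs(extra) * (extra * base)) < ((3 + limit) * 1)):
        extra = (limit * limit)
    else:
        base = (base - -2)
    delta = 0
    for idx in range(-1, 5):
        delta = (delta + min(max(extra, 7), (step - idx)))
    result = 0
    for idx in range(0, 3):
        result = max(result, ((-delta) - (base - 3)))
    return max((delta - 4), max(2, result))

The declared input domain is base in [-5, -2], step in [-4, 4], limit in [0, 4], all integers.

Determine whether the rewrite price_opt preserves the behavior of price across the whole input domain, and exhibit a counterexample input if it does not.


The two are interchangeable: arithmetic usage differs; constant usage differs, and every declared input agrees.
Tracing base=-2, step=-1, limit=2: price: extra becomes -3; next ((abs(extra) * (extra * base)) < (3 + limit)) evaluates to false; next base becomes 0; next delta becomes 0; next at idx=-1:; next delta becomes 0; next at idx=0:; next delta becomes -1; next at idx=1:; next delta becomes -3; next at idx=2:; next delta becomes -6; next at idx=3:; next delta becomes -10; next at idx=4:; next delta becomes -15; next result becomes 0; next at idx=0:; next result becomes 18; next at idx=1:; next result becomes 18; next at idx=2:; next result becomes 18; next final value 18 | price_opt: extra becomes -3; next ((abs(extra) * (extra * base)) < ((3 + limit) * 1)) evaluates to false; next base becomes 0; next delta becomes 0; next at idx=-1:; next delta becomes 0; next at idx=0:; next delta becomes -1; next at idx=1:; next delta becomes -3; next at idx=2:; next delta becomes -6; next at idx=3:; next delta becomes -10; next at idx=4:; next delta becomes -15; next result becomes 0; next at idx=0:; next result becomes 18; next at idx=1:; next result becomes 18; next at idx=2:; next result becomes 18; next final value 18 — matching result 18.
Every one of the 180 inputs gives matching results.
verdict: equivalent


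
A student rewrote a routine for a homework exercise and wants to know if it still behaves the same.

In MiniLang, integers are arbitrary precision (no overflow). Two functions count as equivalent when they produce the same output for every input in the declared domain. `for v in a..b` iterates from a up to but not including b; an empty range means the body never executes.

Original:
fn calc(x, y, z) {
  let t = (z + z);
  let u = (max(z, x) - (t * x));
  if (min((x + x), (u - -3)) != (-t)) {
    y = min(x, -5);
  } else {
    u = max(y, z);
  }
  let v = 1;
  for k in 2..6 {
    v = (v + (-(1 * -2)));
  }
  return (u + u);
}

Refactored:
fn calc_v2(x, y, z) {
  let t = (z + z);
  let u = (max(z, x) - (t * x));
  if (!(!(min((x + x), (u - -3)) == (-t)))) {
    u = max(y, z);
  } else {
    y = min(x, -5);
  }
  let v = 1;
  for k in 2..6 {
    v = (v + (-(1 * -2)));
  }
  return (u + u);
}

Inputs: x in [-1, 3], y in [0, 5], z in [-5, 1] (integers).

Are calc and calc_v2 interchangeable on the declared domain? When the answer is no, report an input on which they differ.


This is a faithful refactor — boolean connective usage differs, comparison usage differs, but the computed results match everywhere.
As a probe, take x=0, y=1, z=-2: calc runs t=-4, then u=0, then (min((x + x), (u - -3)) != (-t)) is true, then y=-5, then v=1, then (k=2), then v=3, then (k=3), then v=5, then (k=4), then v=7, then (k=5), then v=9, then returns 0; calc_v2 runs t=-4, then u=0, then (!(!(min((x + x), (u - -3)) == (-t)))) is false, then y=-5, then v=1, then (k=2), then v=3, then (k=3), then v=5, then (k=4), then v=7, then (k=5), then v=9, then returns 0; both end at 0.
An exhaustive pass over the 210 declared inputs shows identical outputs.
verdict: equivalent


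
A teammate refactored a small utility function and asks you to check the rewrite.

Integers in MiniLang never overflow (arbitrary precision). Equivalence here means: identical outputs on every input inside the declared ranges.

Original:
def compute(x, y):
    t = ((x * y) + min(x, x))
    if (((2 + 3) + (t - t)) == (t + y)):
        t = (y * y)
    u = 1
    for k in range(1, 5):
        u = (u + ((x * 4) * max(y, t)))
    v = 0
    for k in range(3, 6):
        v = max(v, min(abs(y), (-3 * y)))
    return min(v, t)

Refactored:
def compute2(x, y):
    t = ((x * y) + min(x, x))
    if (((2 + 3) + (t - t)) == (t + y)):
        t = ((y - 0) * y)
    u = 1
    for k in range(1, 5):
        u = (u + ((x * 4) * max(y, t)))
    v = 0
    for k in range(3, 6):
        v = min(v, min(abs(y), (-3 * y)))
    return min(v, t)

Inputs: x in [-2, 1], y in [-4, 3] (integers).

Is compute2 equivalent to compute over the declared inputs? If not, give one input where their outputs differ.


The rewrite breaks on x=-2, y=-4, where the results are 4 and 0.
compute: t := 6 | (((2 + 3) + (t - t)) == (t + y)): false | u := 1 | iter k=1: | u := -47 | iter k=2: | u := -95 | iter k=3: | u := -143 | iter k=4: | u := -191 | v := 0 | iter k=3: | v := 4 | iter k=4: | v := 4 | iter k=5: | v := 4 | result 4
compute2: t := 6 | (((2 + 3) + (t - t)) == (t + y)): false | u := 1 | iter k=1: | u := -47 | iter k=2: | u := -95 | iter k=3: | u := -143 | iter k=4: | u := -191 | v := 0 | iter k=3: | v := 0 | iter k=4: | v := 0 | iter k=5: | v := 0 | result 0
verdict: not equivalent; witness: x=-2, y=-4


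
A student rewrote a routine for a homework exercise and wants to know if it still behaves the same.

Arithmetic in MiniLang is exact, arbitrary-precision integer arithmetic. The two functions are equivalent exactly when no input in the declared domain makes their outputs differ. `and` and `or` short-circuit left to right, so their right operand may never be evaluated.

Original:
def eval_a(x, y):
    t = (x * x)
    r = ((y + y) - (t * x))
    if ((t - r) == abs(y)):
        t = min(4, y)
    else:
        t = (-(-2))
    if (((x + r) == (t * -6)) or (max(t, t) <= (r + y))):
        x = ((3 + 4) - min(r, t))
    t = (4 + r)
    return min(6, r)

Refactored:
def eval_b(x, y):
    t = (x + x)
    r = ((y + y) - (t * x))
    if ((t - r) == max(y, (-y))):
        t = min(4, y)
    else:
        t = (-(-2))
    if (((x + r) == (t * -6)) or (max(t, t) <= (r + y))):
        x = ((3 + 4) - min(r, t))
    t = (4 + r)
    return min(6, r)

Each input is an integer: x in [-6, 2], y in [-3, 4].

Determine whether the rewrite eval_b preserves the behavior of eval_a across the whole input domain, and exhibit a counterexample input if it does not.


Input x=-6, y=-3: 6 from eval_a versus -78 from eval_b.
verdict: not equivalent; witness: x=-6, y=-3


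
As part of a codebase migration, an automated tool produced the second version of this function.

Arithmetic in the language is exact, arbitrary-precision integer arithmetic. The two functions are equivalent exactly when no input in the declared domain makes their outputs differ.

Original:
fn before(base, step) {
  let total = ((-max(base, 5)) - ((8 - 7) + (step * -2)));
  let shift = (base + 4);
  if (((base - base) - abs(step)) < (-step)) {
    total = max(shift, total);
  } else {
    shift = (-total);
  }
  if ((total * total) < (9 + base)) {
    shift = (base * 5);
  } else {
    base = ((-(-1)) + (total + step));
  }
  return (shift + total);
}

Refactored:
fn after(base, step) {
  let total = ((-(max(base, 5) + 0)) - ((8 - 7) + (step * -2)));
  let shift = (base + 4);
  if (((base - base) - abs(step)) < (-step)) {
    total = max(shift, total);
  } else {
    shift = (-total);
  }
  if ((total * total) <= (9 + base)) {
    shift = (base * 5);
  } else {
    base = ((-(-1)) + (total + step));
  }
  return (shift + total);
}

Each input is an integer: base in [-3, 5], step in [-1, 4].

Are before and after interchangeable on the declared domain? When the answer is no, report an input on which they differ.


The suspicious edit (`((total * total) < (9 + base))` became `((total * total) <= (9 + base))`) never changes the result for any input inside the declared domain; all 54 inputs agree.
verdict: equivalent


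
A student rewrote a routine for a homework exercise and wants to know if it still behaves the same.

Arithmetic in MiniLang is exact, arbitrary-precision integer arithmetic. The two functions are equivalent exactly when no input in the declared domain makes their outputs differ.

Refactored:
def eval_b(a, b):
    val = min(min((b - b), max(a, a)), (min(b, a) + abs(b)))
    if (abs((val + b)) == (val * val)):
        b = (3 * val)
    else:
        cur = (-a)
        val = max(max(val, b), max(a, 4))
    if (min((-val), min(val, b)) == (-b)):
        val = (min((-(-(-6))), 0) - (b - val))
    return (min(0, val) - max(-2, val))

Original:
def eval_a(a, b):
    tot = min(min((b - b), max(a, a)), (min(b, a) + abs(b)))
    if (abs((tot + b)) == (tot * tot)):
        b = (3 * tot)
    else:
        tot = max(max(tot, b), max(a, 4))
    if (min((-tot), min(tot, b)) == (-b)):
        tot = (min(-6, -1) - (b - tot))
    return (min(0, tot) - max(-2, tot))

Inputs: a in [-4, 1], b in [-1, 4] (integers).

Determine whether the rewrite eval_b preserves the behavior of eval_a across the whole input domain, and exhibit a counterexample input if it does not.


Equivalent. The edit looks behavioral (`-1` became `0`), but over these ranges it never changes the outcome.
Across all 36 domain points the two functions coincide.
As a probe, take a=-2, b=2: eval_a runs tot = -2; (abs((tot + b)) == (tot * tot)) -> false; tot = 4; (min((-tot), min(tot, b)) == (-b)) -> false; return -4; eval_b runs val = -2; (abs((val + b)) == (val * val)) -> false; cur = 2; val = 4; (min((-val), min(val, b)) == (-b)) -> false; return -4; both end at -4.
verdict: equivalent


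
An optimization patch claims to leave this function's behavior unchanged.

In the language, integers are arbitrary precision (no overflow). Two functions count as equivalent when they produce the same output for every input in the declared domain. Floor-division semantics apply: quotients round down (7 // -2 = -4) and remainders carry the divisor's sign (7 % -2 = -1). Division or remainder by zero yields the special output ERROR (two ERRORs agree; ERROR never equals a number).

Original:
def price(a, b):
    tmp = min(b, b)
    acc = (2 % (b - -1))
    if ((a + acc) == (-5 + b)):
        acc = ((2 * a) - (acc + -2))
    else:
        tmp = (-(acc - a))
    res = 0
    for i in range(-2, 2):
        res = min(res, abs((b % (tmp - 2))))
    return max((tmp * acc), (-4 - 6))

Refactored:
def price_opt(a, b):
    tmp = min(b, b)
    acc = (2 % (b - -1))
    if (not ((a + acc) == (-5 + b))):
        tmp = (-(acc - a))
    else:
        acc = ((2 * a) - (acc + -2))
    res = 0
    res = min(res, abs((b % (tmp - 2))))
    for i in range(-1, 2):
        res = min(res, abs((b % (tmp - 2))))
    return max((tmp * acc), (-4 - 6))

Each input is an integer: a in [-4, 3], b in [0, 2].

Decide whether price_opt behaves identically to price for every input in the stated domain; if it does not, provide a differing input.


Side by side, the visible changes include: statement counts differ; boolean connective usage differs; loop structure differs; constant usage differs; min/max/abs usage differs; arithmetic usage differs.
Tracing a=-4, b=0: price: tmp becomes 0; next acc becomes 0; next ((a + acc) == (-5 + b)) evaluates to false; next tmp becomes -4; next res becomes 0; next at i=-2:; next res becomes 0; next at i=-1:; next res becomes 0; next at i=0:; next res becomes 0; next at i=1:; next res becomes 0; next final value 0 | price_opt: tmp becomes 0; next acc becomes 0; next (not ((a + acc) == (-5 + b))) evaluates to true; next tmp becomes -4; next res becomes 0; next res becomes 0; next at i=-1:; next res becomes 0; next at i=0:; next res becomes 0; next at i=1:; next res becomes 0; next final value 0 — matching result 0.
Every one of the 24 inputs gives matching results.
verdict: equivalent


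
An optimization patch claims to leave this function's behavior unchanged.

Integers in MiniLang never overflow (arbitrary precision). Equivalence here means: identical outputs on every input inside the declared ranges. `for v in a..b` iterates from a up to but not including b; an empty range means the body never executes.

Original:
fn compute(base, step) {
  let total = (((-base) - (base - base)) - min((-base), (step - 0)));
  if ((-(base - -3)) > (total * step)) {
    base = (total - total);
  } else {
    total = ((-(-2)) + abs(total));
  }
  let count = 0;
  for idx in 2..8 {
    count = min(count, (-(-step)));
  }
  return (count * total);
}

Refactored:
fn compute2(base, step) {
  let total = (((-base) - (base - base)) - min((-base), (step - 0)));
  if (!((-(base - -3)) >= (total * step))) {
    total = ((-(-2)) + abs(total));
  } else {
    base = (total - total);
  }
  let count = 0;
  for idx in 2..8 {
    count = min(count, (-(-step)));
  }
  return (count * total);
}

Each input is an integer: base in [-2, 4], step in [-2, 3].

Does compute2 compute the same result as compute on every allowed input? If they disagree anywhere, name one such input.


Run the pair on base=-1, step=-1.
compute: total = 2; ((-(base - -3)) > (total * step)) -> false; total = 4; count = 0; [idx=2]; count = -1; [idx=3]; count = -1; [idx=4]; count = -1; [idx=5]; count = -1; [idx=6]; count = -1; [idx=7]; count = -1; return -4
compute2: total = 2; (!((-(base - -3)) >= (total * step))) -> false; base = 0; count = 0; [idx=2]; count = -1; [idx=3]; count = -1; [idx=4]; count = -1; [idx=5]; count = -1; [idx=6]; count = -1; [idx=7]; count = -1; return -2
-4 vs -2 — the two versions disagree here.
verdict: not equivalent; witness: base=-1, step=-1


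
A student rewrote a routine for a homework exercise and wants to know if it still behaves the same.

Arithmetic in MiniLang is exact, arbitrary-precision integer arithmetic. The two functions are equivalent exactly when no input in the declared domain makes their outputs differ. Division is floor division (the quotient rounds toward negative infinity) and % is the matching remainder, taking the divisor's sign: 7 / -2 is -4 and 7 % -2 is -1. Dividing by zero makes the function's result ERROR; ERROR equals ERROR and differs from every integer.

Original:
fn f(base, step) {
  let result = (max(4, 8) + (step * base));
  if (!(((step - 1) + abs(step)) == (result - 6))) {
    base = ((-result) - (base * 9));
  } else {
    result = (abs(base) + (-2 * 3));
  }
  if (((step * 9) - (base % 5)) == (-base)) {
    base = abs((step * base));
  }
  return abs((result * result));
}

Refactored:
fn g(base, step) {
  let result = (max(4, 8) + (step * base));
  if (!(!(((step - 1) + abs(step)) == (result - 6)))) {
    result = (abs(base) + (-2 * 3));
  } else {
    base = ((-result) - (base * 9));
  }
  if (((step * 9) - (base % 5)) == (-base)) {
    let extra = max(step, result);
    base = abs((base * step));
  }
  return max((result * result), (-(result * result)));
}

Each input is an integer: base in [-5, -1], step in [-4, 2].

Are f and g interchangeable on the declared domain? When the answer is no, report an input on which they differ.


Behavior is preserved: although local variable names differ; also statement counts differ; also min/max/abs usage differs; also boolean connective usage differs; also arithmetic usage differs, the outputs never diverge.
Tracing base=-3, step=0: f: result becomes 8; next (!(((step - 1) + abs(step)) == (result - 6))) evaluates to true; next base becomes 19; next (((step * 9) - (base % 5)) == (-base)) evaluates to false; next final value 64 | g: result becomes 8; next (!(!(((step - 1) + abs(step)) == (result - 6)))) evaluates to false; next base becomes 19; next (((step * 9) - (base % 5)) == (-base)) evaluates to false; next final value 64 — matching result 64.
Every one of the 35 inputs gives matching results.
verdict: equivalent


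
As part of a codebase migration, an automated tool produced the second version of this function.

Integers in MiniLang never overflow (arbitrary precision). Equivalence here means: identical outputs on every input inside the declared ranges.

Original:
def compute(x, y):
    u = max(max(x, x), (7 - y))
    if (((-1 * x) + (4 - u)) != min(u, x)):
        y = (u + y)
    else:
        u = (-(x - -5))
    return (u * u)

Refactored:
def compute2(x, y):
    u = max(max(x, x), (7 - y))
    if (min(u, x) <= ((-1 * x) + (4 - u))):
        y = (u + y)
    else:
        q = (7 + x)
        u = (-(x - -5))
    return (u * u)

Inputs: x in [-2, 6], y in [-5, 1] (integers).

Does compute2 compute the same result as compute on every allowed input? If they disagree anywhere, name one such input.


Evaluate both at x=-2, y=-5.
compute: u=12, then (((-1 * x) + (4 - u)) != min(u, x)) is true, then y=7, then returns 144
compute2: u=12, then (min(u, x) <= ((-1 * x) + (4 - u))) is false, then q=5, then u=-3, then returns 9
144 and 9 differ, so these are not the same function on this domain.
verdict: not equivalent; witness: x=-2, y=-5


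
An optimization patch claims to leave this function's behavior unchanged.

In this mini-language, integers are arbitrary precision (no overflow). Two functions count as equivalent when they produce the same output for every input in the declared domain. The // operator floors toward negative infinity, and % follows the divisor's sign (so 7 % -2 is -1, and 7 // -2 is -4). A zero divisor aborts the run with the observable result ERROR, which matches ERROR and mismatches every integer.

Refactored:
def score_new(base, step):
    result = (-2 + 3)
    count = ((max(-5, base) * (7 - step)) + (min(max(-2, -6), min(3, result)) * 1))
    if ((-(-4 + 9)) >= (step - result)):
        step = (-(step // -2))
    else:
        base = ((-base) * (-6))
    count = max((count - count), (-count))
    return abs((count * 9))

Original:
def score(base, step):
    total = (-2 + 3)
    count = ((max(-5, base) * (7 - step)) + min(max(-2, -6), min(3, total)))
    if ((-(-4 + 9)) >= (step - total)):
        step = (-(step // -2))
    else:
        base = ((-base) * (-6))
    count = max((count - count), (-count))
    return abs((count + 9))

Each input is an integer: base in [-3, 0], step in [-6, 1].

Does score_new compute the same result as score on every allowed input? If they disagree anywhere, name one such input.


Run the pair on base=-3, step=-6.
score: total = 1; count = -41; ((-(-4 + 9)) >= (step - total)) -> true; step = -3; count = 41; return 50
score_new: result = 1; count = -41; ((-(-4 + 9)) >= (step - result)) -> true; step = -3; count = 41; return 369
50 and 369 differ, so these are not the same function on this domain.
verdict: not equivalent; witness: base=-3, step=-6


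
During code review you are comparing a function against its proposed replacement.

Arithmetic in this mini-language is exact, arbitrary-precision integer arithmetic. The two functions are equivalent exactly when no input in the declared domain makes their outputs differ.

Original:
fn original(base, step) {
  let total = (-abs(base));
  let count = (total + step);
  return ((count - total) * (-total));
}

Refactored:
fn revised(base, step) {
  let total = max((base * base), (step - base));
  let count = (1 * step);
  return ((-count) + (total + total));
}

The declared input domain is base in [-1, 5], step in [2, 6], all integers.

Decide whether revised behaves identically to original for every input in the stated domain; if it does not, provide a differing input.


At base=-1, step=2: original gives 2, revised gives 4.
verdict: not equivalent; witness: base=-1, step=2


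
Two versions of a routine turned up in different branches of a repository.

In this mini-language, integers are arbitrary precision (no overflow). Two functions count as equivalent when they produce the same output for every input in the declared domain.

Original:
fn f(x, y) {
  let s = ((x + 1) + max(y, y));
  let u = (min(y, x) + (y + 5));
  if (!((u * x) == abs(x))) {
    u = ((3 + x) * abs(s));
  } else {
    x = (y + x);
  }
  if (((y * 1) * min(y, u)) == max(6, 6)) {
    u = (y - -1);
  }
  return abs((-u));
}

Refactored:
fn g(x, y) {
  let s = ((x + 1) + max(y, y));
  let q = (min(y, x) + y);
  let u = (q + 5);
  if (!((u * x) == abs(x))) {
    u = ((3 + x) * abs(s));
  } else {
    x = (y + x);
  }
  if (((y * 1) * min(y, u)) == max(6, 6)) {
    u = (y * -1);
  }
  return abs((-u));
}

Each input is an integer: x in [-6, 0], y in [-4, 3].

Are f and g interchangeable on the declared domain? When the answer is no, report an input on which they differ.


Not equivalent: x=-2, y=3 separates them (4 vs 3).
f: s = 2; u = 6; (!((u * x) == abs(x))) -> true; u = 2; (((y * 1) * min(y, u)) == max(6, 6)) -> true; u = 4; return 4
g: s = 2; q = 1; u = 6; (!((u * x) == abs(x))) -> true; u = 2; (((y * 1) * min(y, u)) == max(6, 6)) -> true; u = -3; return 3
verdict: not equivalent; witness: x=-2, y=3


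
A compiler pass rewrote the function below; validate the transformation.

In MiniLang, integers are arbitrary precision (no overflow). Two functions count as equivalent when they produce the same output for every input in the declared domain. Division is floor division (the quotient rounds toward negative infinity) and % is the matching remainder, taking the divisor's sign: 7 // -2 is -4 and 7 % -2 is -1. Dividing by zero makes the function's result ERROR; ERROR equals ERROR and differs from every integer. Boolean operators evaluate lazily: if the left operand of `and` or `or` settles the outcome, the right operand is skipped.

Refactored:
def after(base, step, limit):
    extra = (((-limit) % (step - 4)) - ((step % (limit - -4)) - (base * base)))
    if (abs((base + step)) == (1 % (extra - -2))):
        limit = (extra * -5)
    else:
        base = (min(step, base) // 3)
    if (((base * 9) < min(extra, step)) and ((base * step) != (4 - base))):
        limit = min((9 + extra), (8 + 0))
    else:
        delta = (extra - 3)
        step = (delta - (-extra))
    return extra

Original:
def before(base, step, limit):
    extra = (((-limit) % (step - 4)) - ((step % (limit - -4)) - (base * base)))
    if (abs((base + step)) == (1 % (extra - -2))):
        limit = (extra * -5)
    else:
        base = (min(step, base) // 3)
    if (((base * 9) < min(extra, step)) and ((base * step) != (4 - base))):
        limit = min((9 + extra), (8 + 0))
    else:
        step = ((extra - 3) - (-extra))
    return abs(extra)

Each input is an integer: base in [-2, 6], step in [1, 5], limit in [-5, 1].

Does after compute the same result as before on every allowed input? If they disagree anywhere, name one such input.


Input base=-1, step=1, limit=-2: 1 from before versus -1 from after.
verdict: not equivalent; witness: base=-1, step=1, limit=-2


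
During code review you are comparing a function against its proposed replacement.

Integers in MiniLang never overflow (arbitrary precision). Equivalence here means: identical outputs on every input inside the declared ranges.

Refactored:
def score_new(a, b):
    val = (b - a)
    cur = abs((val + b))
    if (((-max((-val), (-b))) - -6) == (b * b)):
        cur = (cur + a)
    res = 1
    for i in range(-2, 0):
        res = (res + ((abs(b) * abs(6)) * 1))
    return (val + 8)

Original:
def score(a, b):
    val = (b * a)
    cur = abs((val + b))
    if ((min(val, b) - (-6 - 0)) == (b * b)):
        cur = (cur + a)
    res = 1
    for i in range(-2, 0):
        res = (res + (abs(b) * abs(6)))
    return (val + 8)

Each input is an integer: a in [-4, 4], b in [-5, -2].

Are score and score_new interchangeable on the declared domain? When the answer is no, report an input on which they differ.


Not equivalent: a=-4, b=-5 separates them (28 vs 7).
score: val becomes 20; next cur becomes 15; next ((min(val, b) - (-6 - 0)) == (b * b)) evaluates to false; next res becomes 1; next at i=-2:; next res becomes 31; next at i=-1:; next res becomes 61; next final value 28
score_new: val becomes -1; next cur becomes 6; next (((-max((-val), (-b))) - -6) == (b * b)) evaluates to false; next res becomes 1; next at i=-2:; next res becomes 31; next at i=-1:; next res becomes 61; next final value 7
verdict: not equivalent; witness: a=-4, b=-5


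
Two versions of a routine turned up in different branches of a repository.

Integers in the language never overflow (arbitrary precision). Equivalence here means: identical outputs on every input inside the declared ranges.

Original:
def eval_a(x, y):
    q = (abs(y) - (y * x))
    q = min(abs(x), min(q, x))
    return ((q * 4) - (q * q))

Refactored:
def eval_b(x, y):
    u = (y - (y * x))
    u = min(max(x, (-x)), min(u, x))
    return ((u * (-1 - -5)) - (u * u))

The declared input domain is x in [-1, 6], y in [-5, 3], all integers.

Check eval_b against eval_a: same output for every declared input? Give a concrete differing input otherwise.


The rewrite breaks on x=-1, y=-5, where the results are -5 and -140.
eval_a: q=0, then q=-1, then returns -5
eval_b: u=-10, then u=-10, then returns -140
verdict: not equivalent; witness: x=-1, y=-5


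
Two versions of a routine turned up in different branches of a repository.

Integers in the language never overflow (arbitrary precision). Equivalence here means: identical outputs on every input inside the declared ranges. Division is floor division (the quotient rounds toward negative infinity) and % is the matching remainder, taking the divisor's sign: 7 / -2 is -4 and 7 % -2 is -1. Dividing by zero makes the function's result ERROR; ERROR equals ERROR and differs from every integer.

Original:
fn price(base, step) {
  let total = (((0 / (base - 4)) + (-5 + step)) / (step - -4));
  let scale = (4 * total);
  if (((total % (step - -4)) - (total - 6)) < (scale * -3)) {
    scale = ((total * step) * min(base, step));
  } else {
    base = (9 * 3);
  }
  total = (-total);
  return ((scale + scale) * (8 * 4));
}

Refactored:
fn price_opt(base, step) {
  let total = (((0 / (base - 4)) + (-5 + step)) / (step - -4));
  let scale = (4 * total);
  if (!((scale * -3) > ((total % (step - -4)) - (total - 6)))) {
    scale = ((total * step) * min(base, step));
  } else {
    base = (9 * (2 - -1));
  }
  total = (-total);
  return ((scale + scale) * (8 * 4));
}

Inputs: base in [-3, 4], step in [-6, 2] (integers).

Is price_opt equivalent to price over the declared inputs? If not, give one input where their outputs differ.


Input base=-3, step=-6: 1280 from price versus 11520 from price_opt.
verdict: not equivalent; witness: base=-3, step=-6


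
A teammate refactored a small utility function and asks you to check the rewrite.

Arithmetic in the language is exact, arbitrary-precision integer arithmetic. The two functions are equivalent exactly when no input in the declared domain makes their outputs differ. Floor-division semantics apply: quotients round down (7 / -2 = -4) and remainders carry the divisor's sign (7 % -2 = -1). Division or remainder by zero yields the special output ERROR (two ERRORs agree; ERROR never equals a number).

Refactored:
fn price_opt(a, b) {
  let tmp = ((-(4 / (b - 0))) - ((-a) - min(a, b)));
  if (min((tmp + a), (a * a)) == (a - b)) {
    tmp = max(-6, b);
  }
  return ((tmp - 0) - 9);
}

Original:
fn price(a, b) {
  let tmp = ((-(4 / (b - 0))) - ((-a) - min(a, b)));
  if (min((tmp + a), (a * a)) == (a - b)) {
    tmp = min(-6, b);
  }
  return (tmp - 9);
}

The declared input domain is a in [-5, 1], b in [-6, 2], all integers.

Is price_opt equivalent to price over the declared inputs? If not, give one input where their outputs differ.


These are not equivalent — on a=0, b=2 the outputs split (-15 vs -7).
price: tmp := -2 | (min((tmp + a), (a * a)) == (a - b)): true | tmp := -6 | result -15
price_opt: tmp := -2 | (min((tmp + a), (a * a)) == (a - b)): true | tmp := 2 | result -7
verdict: not equivalent; witness: a=0, b=2


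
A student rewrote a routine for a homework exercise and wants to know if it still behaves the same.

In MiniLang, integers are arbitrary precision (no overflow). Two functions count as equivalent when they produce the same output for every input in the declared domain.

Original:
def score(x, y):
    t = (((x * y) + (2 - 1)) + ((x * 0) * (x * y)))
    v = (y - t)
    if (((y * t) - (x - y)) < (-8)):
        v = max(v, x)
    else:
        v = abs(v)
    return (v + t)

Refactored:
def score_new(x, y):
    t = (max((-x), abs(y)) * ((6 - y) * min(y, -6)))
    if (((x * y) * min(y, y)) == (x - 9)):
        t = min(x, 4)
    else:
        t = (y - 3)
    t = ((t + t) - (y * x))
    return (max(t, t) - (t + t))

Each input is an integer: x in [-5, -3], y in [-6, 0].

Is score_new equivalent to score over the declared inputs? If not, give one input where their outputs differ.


Input x=-5, y=-6: 26 from score versus 48 from score_new.
verdict: not equivalent; witness: x=-5, y=-6
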